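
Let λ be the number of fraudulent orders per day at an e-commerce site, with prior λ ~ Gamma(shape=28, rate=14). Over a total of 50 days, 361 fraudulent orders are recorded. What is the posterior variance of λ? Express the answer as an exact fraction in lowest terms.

389/4096

Total count 361 over total exposure 50 days.
By Gamma–Poisson conjugacy, the posterior is Gamma(α + Σx, β + Σt) = Gamma(28 + 361, 14 + 50) = Gamma(389, 64).
Posterior variance = α'/β'² = 389/4096.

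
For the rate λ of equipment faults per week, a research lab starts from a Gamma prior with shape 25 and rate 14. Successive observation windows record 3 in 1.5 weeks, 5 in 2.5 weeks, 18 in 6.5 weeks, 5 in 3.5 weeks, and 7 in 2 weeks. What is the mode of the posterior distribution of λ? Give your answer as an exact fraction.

Total count: 3 + 5 + 18 + 5 + 7 = 38.
Total exposure: 1.5 + 2.5 + 6.5 + 3.5 + 2 = 16 weeks.
By Gamma–Poisson conjugacy, the posterior is Gamma(α + Σx, β + Σt) = Gamma(25 + 38, 14 + 16) = Gamma(63, 30).
Posterior mode = (α'−1)/β' = 62/30 = 31/15.

31/15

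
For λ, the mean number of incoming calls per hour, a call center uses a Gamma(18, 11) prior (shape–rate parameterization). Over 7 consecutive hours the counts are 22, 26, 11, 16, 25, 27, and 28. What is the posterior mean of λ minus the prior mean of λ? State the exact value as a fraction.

1579/198

Total count: 22 + 26 + 11 + 16 + 25 + 27 + 28 = 155.
Total exposure: 7 hours.
Conjugate update: add total count to the shape and total exposure to the rate, giving Gamma(173, 18).
Posterior mean = 173/18 = 173/18; prior mean = 18/11 = 18/11. Difference = 173/18 − 18/11 = 1579/198.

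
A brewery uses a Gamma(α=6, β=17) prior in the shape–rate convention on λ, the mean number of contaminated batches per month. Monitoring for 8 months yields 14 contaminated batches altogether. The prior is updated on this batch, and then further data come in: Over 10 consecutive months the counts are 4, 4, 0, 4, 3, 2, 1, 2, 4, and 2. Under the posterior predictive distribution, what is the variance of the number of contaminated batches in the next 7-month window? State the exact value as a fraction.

276/25

Total count 14 over total exposure 8 months.
After the first batch: Gamma(6 + 14, 17 + 8) = Gamma(20, 25).
Total count: 4 + 4 + 0 + 4 + 3 + 2 + 1 + 2 + 4 + 2 = 26.
Total exposure: 10 months.
After the second batch: Gamma(20 + 26, 25 + 10) = Gamma(46, 35).
The posterior predictive for a window of length T is Negative Binomial with variance T·α'·(β'+T)/β'² = 7·46·42/1225 = 276/25.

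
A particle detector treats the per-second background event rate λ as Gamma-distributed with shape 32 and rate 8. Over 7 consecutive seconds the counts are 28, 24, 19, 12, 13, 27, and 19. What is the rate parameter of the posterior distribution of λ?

15

Total count: 28 + 24 + 19 + 12 + 13 + 27 + 19 = 142.
Total exposure: 7 seconds.
Conjugate update: add total count to the shape and total exposure to the rate, giving Gamma(174, 15).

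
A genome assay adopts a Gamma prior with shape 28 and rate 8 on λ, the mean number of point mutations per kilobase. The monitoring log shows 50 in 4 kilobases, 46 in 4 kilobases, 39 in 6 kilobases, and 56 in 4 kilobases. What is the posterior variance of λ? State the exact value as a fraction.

219/676

Total count: 50 + 46 + 39 + 56 = 191.
Total exposure: 4 + 4 + 6 + 4 = 18 kilobases.
Gamma(α, β) with Poisson data over total exposure Σt gives posterior Gamma(α+Σx, β+Σt) = Gamma(219, 26).
Posterior variance = α'/β'² = 219/676.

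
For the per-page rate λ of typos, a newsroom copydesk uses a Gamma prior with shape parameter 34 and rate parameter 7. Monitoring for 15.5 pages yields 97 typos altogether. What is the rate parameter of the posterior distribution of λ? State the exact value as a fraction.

Total count 97 over total exposure 15.5 pages.
By Gamma–Poisson conjugacy, the posterior is Gamma(α + Σx, β + Σt) = Gamma(34 + 97, 7 + 15.5) = Gamma(131, 45/2).

45/2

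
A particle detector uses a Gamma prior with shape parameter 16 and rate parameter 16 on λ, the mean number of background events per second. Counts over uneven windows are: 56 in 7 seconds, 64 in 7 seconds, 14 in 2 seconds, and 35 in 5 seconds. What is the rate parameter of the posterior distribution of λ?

Total count: 56 + 64 + 14 + 35 = 169.
Total exposure: 7 + 7 + 2 + 5 = 21 seconds.
Gamma(α, β) with Poisson data over total exposure Σt gives posterior Gamma(α+Σx, β+Σt) = Gamma(185, 37).

37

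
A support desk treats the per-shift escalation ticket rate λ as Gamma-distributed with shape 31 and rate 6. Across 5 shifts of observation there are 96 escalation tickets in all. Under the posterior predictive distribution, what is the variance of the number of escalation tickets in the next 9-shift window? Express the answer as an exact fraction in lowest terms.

22860/121

Total count 96 over total exposure 5 shifts.
Gamma(α, β) with Poisson data over total exposure Σt gives posterior Gamma(α+Σx, β+Σt) = Gamma(127, 11).
The posterior predictive for a window of length T is Negative Binomial with variance T·α'·(β'+T)/β'² = 9·127·20/121 = 22860/121.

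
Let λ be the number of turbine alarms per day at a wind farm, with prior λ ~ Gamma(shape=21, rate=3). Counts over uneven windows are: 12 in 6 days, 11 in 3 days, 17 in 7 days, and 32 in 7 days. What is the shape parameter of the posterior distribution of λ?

Total count: 12 + 11 + 17 + 32 = 72.
Total exposure: 6 + 3 + 7 + 7 = 23 days.
Posterior: α' = 21 + 72 = 93, β' = 3 + 23 = 26.

93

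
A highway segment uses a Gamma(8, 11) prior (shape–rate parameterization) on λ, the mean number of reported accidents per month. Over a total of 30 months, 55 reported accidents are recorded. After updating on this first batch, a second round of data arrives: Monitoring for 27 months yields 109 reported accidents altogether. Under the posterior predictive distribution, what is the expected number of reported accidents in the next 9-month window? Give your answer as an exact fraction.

387/17

Total count 55 over total exposure 30 months.
After the first batch: Gamma(8 + 55, 11 + 30) = Gamma(63, 41).
Total count 109 over total exposure 27 months.
After the second batch: Gamma(63 + 109, 41 + 27) = Gamma(172, 68).
Predictive mean over a 9-month window = T·E[λ|data] = 9·172/68 = 387/17.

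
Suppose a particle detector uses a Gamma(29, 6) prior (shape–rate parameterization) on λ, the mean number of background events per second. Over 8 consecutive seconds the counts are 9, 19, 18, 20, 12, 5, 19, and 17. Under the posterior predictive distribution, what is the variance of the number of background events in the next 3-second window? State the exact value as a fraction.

1887/49

Total count: 9 + 19 + 18 + 20 + 12 + 5 + 19 + 17 = 119.
Total exposure: 8 seconds.
Conjugate update: add total count to the shape and total exposure to the rate, giving Gamma(148, 14).
The posterior predictive for a window of length T is Negative Binomial with variance T·α'·(β'+T)/β'² = 3·148·17/196 = 1887/49.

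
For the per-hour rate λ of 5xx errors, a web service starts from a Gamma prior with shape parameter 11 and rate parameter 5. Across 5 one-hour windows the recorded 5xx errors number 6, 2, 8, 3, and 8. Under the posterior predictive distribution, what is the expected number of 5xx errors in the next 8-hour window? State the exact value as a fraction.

152/5

Total count: 6 + 2 + 8 + 3 + 8 = 27.
Total exposure: 5 hours.
Posterior: α' = 11 + 27 = 38, β' = 5 + 5 = 10.
Predictive mean over an 8-hour window = T·E[λ|data] = 8·38/10 = 152/5.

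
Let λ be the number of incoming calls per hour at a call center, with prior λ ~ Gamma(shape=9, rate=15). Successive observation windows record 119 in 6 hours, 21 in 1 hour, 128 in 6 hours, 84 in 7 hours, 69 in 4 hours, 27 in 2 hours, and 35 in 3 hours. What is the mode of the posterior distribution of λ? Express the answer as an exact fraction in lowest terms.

Total count: 119 + 21 + 128 + 84 + 69 + 27 + 35 = 483.
Total exposure: 6 + 1 + 6 + 7 + 4 + 2 + 3 = 29 hours.
Conjugate update: add total count to the shape and total exposure to the rate, giving Gamma(492, 44).
Posterior mode = (α'−1)/β' = 491/44.

491/44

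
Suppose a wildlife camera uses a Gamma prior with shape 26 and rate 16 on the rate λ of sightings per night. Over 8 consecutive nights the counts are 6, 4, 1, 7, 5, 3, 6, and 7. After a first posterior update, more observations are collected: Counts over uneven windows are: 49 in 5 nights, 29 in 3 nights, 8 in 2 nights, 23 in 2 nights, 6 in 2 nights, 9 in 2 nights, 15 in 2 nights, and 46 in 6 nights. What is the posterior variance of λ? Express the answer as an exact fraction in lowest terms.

125/1152

Total count: 6 + 4 + 1 + 7 + 5 + 3 + 6 + 7 = 39.
Total exposure: 8 nights.
After the first batch: Gamma(26 + 39, 16 + 8) = Gamma(65, 24).
Total count: 49 + 29 + 8 + 23 + 6 + 9 + 15 + 46 = 185.
Total exposure: 5 + 3 + 2 + 2 + 2 + 2 + 2 + 6 = 24 nights.
After the second batch: Gamma(65 + 185, 24 + 24) = Gamma(250, 48).
Posterior variance = α'/β'² = 250/2304 = 125/1152.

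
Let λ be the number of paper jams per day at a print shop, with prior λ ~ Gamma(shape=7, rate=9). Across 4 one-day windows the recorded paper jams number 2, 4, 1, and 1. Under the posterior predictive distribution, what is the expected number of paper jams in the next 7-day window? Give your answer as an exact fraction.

Total count: 2 + 4 + 1 + 1 = 8.
Total exposure: 4 days.
By Gamma–Poisson conjugacy, the posterior is Gamma(α + Σx, β + Σt) = Gamma(7 + 8, 9 + 4) = Gamma(15, 13).
Predictive mean over a 7-day window = T·E[λ|data] = 7·15/13 = 105/13.

105/13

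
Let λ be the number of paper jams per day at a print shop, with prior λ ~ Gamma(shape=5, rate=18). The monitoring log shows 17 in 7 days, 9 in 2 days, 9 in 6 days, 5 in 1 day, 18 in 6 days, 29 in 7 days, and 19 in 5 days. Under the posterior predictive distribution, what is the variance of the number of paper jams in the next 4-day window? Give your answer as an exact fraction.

Total count: 17 + 9 + 9 + 5 + 18 + 29 + 19 = 106.
Total exposure: 7 + 2 + 6 + 1 + 6 + 7 + 5 = 34 days.
The Gamma prior is conjugate for the Poisson rate, so λ | data ~ Gamma(5+106, 18+34) = Gamma(111, 52).
The posterior predictive for a window of length T is Negative Binomial with variance T·α'·(β'+T)/β'² = 4·111·56/2704 = 1554/169.

1554/169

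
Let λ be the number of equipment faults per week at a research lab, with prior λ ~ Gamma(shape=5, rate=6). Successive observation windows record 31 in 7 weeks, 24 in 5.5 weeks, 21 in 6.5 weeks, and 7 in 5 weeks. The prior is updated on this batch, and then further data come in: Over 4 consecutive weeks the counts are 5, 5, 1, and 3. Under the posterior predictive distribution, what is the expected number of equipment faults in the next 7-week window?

21

Total count: 31 + 24 + 21 + 7 = 83.
Total exposure: 7 + 5.5 + 6.5 + 5 = 24 weeks.
After the first batch: Gamma(5 + 83, 6 + 24) = Gamma(88, 30).
Total count: 5 + 5 + 1 + 3 = 14.
Total exposure: 4 weeks.
After the second batch: Gamma(88 + 14, 30 + 4) = Gamma(102, 34).
Predictive mean over a 7-week window = T·E[λ|data] = 7·102/34 = 21.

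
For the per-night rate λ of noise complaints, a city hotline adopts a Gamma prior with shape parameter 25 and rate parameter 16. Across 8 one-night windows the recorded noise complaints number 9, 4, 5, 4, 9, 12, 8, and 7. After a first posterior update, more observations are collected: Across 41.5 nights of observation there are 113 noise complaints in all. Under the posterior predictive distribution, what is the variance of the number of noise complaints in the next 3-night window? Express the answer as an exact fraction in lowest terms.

161112/17161

Total count: 9 + 4 + 5 + 4 + 9 + 12 + 8 + 7 = 58.
Total exposure: 8 nights.
After the first batch: Gamma(25 + 58, 16 + 8) = Gamma(83, 24).
Total count 113 over total exposure 41.5 nights.
After the second batch: Gamma(83 + 113, 24 + 41.5) = Gamma(196, 131/2).
The posterior predictive for a window of length T is Negative Binomial with variance T·α'·(β'+T)/β'² = 3·196·(137/2)/(17161/4) = 161112/17161.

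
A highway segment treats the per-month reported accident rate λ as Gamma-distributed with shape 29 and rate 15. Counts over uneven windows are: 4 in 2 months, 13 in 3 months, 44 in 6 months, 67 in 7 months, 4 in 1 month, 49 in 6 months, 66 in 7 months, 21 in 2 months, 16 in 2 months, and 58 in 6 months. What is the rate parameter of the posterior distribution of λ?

57

Total count: 4 + 13 + 44 + 67 + 4 + 49 + 66 + 21 + 16 + 58 = 342.
Total exposure: 2 + 3 + 6 + 7 + 1 + 6 + 7 + 2 + 2 + 6 = 42 months.
The Gamma prior is conjugate for the Poisson rate, so λ | data ~ Gamma(29+342, 15+42) = Gamma(371, 57).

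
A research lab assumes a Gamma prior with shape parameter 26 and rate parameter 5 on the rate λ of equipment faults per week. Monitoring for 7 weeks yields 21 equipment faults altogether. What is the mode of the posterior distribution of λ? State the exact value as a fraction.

23/6

Total count 21 over total exposure 7 weeks.
By Gamma–Poisson conjugacy, the posterior is Gamma(α + Σx, β + Σt) = Gamma(26 + 21, 5 + 7) = Gamma(47, 12).
Posterior mode = (α'−1)/β' = 46/12 = 23/6.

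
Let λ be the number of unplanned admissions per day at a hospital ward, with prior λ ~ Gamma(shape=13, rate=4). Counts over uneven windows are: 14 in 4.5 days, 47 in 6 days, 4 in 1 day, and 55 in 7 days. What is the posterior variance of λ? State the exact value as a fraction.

532/2025

Total count: 14 + 47 + 4 + 55 = 120.
Total exposure: 4.5 + 6 + 1 + 7 = 18.5 days.
Posterior: α' = 13 + 120 = 133, β' = 4 + 18.5 = 45/2.
Posterior variance = α'/β'² = 133/(2025/4) = 532/2025.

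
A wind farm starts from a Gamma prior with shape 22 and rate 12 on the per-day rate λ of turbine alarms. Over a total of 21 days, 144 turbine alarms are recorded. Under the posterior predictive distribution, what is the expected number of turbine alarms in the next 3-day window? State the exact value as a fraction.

166/11

Total count 144 over total exposure 21 days.
By Gamma–Poisson conjugacy, the posterior is Gamma(α + Σx, β + Σt) = Gamma(22 + 144, 12 + 21) = Gamma(166, 33).
Predictive mean over a 3-day window = T·E[λ|data] = 3·166/33 = 166/11.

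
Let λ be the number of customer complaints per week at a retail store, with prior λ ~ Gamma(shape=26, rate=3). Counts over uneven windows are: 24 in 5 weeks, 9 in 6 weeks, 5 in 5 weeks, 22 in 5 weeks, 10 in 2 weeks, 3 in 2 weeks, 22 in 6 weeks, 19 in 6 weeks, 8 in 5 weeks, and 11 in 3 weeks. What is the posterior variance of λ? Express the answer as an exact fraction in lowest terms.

Total count: 24 + 9 + 5 + 22 + 10 + 3 + 22 + 19 + 8 + 11 = 133.
Total exposure: 5 + 6 + 5 + 5 + 2 + 2 + 6 + 6 + 5 + 3 = 45 weeks.
The Gamma prior is conjugate for the Poisson rate, so λ | data ~ Gamma(26+133, 3+45) = Gamma(159, 48).
Posterior variance = α'/β'² = 159/2304 = 53/768.

53/768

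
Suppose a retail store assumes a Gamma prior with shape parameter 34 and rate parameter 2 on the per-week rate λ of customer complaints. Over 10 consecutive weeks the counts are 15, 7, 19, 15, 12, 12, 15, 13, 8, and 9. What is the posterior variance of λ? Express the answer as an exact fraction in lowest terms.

53/48

Total count: 15 + 7 + 19 + 15 + 12 + 12 + 15 + 13 + 8 + 9 = 125.
Total exposure: 10 weeks.
Conjugate update: add total count to the shape and total exposure to the rate, giving Gamma(159, 12).
Posterior variance = α'/β'² = 159/144 = 53/48.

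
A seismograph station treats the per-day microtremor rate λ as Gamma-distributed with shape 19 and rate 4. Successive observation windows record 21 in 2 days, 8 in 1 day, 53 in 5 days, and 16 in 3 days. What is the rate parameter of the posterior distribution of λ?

15

Total count: 21 + 8 + 53 + 16 = 98.
Total exposure: 2 + 1 + 5 + 3 = 11 days.
The Gamma prior is conjugate for the Poisson rate, so λ | data ~ Gamma(19+98, 4+11) = Gamma(117, 15).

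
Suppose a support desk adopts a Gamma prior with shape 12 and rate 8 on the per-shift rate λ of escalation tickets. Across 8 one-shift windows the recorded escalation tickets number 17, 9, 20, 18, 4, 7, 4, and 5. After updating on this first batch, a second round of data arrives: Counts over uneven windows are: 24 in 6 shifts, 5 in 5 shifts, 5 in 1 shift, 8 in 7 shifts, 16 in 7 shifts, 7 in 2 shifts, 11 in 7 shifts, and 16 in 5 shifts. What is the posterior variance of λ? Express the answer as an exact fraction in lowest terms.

47/784

Total count: 17 + 9 + 20 + 18 + 4 + 7 + 4 + 5 = 84.
Total exposure: 8 shifts.
After the first batch: Gamma(12 + 84, 8 + 8) = Gamma(96, 16).
Total count: 24 + 5 + 5 + 8 + 16 + 7 + 11 + 16 = 92.
Total exposure: 6 + 5 + 1 + 7 + 7 + 2 + 7 + 5 = 40 shifts.
After the second batch: Gamma(96 + 92, 16 + 40) = Gamma(188, 56).
Posterior variance = α'/β'² = 188/3136 = 47/784.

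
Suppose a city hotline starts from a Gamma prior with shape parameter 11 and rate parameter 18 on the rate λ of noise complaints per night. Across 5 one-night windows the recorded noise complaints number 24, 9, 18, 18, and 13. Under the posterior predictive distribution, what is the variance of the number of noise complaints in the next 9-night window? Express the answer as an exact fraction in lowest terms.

Total count: 24 + 9 + 18 + 18 + 13 = 82.
Total exposure: 5 nights.
Gamma(α, β) with Poisson data over total exposure Σt gives posterior Gamma(α+Σx, β+Σt) = Gamma(93, 23).
The posterior predictive for a window of length T is Negative Binomial with variance T·α'·(β'+T)/β'² = 9·93·32/529 = 26784/529.

26784/529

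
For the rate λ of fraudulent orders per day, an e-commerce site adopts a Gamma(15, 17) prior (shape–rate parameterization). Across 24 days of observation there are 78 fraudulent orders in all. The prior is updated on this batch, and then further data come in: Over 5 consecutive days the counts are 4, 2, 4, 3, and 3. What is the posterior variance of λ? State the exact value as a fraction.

Total count 78 over total exposure 24 days.
After the first batch: Gamma(15 + 78, 17 + 24) = Gamma(93, 41).
Total count: 4 + 2 + 4 + 3 + 3 = 16.
Total exposure: 5 days.
After the second batch: Gamma(93 + 16, 41 + 5) = Gamma(109, 46).
Posterior variance = α'/β'² = 109/2116.

109/2116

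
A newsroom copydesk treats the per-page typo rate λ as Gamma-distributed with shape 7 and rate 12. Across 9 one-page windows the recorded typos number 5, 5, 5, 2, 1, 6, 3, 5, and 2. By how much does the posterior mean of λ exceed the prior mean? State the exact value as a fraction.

Total count: 5 + 5 + 5 + 2 + 1 + 6 + 3 + 5 + 2 = 34.
Total exposure: 9 pages.
Posterior: α' = 7 + 34 = 41, β' = 12 + 9 = 21.
Posterior mean = 41/21 = 41/21; prior mean = 7/12 = 7/12. Difference = 41/21 − 7/12 = 115/84.

115/84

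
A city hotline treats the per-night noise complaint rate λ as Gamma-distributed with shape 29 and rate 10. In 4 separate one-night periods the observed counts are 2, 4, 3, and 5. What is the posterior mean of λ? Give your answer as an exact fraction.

Total count: 2 + 4 + 3 + 5 = 14.
Total exposure: 4 nights.
Gamma(α, β) with Poisson data over total exposure Σt gives posterior Gamma(α+Σx, β+Σt) = Gamma(43, 14).
Posterior mean = α'/β' = 43/14.

43/14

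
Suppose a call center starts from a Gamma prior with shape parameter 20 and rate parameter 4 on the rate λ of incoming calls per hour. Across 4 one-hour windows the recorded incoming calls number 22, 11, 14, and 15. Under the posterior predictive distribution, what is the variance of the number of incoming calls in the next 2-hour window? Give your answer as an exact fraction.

Total count: 22 + 11 + 14 + 15 = 62.
Total exposure: 4 hours.
Gamma(α, β) with Poisson data over total exposure Σt gives posterior Gamma(α+Σx, β+Σt) = Gamma(82, 8).
The posterior predictive for a window of length T is Negative Binomial with variance T·α'·(β'+T)/β'² = 2·82·10/64 = 205/8.

205/8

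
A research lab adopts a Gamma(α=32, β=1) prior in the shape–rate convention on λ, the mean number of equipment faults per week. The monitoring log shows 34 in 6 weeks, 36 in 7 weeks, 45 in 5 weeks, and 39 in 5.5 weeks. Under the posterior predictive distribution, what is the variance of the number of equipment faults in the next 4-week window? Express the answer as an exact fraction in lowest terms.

Total count: 34 + 36 + 45 + 39 = 154.
Total exposure: 6 + 7 + 5 + 5.5 = 23.5 weeks.
The Gamma prior is conjugate for the Poisson rate, so λ | data ~ Gamma(32+154, 1+23.5) = Gamma(186, 49/2).
The posterior predictive for a window of length T is Negative Binomial with variance T·α'·(β'+T)/β'² = 4·186·(57/2)/(2401/4) = 84816/2401.

84816/2401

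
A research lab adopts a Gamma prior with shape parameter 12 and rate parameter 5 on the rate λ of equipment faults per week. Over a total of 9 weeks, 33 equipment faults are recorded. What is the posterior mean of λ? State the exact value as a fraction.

45/14

Total count 33 over total exposure 9 weeks.
Gamma(α, β) with Poisson data over total exposure Σt gives posterior Gamma(α+Σx, β+Σt) = Gamma(45, 14).
Posterior mean = α'/β' = 45/14.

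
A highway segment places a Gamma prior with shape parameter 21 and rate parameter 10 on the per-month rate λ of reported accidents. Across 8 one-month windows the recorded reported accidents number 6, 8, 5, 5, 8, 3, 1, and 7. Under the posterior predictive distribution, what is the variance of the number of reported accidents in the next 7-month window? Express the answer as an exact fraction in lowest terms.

2800/81

Total count: 6 + 8 + 5 + 5 + 8 + 3 + 1 + 7 = 43.
Total exposure: 8 months.
Gamma(α, β) with Poisson data over total exposure Σt gives posterior Gamma(α+Σx, β+Σt) = Gamma(64, 18).
The posterior predictive for a window of length T is Negative Binomial with variance T·α'·(β'+T)/β'² = 7·64·25/324 = 2800/81.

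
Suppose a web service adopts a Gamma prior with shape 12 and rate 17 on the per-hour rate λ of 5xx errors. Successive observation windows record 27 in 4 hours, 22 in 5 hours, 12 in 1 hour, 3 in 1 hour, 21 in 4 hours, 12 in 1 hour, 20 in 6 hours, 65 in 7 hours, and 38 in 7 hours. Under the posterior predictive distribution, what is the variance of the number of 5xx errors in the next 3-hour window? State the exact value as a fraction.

38976/2809

Total count: 27 + 22 + 12 + 3 + 21 + 12 + 20 + 65 + 38 = 220.
Total exposure: 4 + 5 + 1 + 1 + 4 + 1 + 6 + 7 + 7 = 36 hours.
The Gamma prior is conjugate for the Poisson rate, so λ | data ~ Gamma(12+220, 17+36) = Gamma(232, 53).
The posterior predictive for a window of length T is Negative Binomial with variance T·α'·(β'+T)/β'² = 3·232·56/2809 = 38976/2809.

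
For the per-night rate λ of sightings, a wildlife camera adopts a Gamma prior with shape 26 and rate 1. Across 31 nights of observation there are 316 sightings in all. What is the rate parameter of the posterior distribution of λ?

32

Total count 316 over total exposure 31 nights.
Conjugate update: add total count to the shape and total exposure to the rate, giving Gamma(342, 32).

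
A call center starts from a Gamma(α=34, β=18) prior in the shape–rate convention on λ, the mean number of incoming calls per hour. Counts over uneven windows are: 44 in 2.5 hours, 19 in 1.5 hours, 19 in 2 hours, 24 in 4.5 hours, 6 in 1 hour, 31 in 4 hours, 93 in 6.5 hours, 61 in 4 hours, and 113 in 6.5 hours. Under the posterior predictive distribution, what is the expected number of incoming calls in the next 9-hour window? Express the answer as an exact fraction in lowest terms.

7992/101

Total count: 44 + 19 + 19 + 24 + 6 + 31 + 93 + 61 + 113 = 410.
Total exposure: 2.5 + 1.5 + 2 + 4.5 + 1 + 4 + 6.5 + 4 + 6.5 = 32.5 hours.
By Gamma–Poisson conjugacy, the posterior is Gamma(α + Σx, β + Σt) = Gamma(34 + 410, 18 + 32.5) = Gamma(444, 101/2).
Predictive mean over a 9-hour window = T·E[λ|data] = 9·444/(101/2) = 7992/101.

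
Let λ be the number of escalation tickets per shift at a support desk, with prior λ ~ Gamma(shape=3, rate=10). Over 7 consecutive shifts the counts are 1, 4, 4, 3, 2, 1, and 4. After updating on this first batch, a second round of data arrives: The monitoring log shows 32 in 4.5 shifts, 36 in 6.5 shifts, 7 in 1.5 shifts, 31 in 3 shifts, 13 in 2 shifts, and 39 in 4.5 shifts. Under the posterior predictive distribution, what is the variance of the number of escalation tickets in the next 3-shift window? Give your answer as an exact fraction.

Total count: 1 + 4 + 4 + 3 + 2 + 1 + 4 = 19.
Total exposure: 7 shifts.
After the first batch: Gamma(3 + 19, 10 + 7) = Gamma(22, 17).
Total count: 32 + 36 + 7 + 31 + 13 + 39 = 158.
Total exposure: 4.5 + 6.5 + 1.5 + 3 + 2 + 4.5 = 22 shifts.
After the second batch: Gamma(22 + 158, 17 + 22) = Gamma(180, 39).
The posterior predictive for a window of length T is Negative Binomial with variance T·α'·(β'+T)/β'² = 3·180·42/1521 = 2520/169.

2520/169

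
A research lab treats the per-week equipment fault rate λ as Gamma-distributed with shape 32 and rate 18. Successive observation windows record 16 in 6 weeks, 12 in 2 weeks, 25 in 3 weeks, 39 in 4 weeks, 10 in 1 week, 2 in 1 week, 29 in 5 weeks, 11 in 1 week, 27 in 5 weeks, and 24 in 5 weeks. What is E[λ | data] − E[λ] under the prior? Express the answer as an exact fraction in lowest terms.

Total count: 16 + 12 + 25 + 39 + 10 + 2 + 29 + 11 + 27 + 24 = 195.
Total exposure: 6 + 2 + 3 + 4 + 1 + 1 + 5 + 1 + 5 + 5 = 33 weeks.
The Gamma prior is conjugate for the Poisson rate, so λ | data ~ Gamma(32+195, 18+33) = Gamma(227, 51).
Posterior mean = 227/51 = 227/51; prior mean = 32/18 = 16/9. Difference = 227/51 − 16/9 = 409/153.

409/153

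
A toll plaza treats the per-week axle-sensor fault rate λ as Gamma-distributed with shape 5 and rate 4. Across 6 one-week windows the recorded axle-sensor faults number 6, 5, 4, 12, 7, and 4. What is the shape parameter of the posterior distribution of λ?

Total count: 6 + 5 + 4 + 12 + 7 + 4 = 38.
Total exposure: 6 weeks.
Posterior: α' = 5 + 38 = 43, β' = 4 + 6 = 10.

43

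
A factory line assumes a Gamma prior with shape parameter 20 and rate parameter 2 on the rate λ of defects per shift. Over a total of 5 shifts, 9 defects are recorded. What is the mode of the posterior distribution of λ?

4

Total count 9 over total exposure 5 shifts.
By Gamma–Poisson conjugacy, the posterior is Gamma(α + Σx, β + Σt) = Gamma(20 + 9, 2 + 5) = Gamma(29, 7).
Posterior mode = (α'−1)/β' = 28/7 = 4.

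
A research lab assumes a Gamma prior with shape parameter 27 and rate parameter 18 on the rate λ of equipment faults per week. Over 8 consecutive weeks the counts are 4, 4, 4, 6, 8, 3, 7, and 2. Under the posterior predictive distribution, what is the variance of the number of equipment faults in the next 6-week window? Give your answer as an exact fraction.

240/13

Total count: 4 + 4 + 4 + 6 + 8 + 3 + 7 + 2 = 38.
Total exposure: 8 weeks.
Conjugate update: add total count to the shape and total exposure to the rate, giving Gamma(65, 26).
The posterior predictive for a window of length T is Negative Binomial with variance T·α'·(β'+T)/β'² = 6·65·32/676 = 240/13.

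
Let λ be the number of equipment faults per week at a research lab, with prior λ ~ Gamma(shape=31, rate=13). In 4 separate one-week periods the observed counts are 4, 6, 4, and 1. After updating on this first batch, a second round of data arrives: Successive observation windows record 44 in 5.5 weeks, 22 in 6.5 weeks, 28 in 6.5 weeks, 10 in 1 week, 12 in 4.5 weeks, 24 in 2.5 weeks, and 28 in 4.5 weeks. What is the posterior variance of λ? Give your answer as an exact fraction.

107/1152

Total count: 4 + 6 + 4 + 1 = 15.
Total exposure: 4 weeks.
After the first batch: Gamma(31 + 15, 13 + 4) = Gamma(46, 17).
Total count: 44 + 22 + 28 + 10 + 12 + 24 + 28 = 168.
Total exposure: 5.5 + 6.5 + 6.5 + 1 + 4.5 + 2.5 + 4.5 = 31 weeks.
After the second batch: Gamma(46 + 168, 17 + 31) = Gamma(214, 48).
Posterior variance = α'/β'² = 214/2304 = 107/1152.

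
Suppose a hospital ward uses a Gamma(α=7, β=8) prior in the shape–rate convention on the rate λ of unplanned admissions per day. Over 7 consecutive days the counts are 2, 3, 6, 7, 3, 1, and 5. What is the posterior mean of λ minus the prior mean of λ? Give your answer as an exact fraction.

Total count: 2 + 3 + 6 + 7 + 3 + 1 + 5 = 27.
Total exposure: 7 days.
Conjugate update: add total count to the shape and total exposure to the rate, giving Gamma(34, 15).
Posterior mean = 34/15 = 34/15; prior mean = 7/8 = 7/8. Difference = 34/15 − 7/8 = 167/120.

167/120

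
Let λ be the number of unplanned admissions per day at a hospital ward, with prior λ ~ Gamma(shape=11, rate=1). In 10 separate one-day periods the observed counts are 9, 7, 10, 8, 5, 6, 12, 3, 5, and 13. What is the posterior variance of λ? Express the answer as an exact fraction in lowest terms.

Total count: 9 + 7 + 10 + 8 + 5 + 6 + 12 + 3 + 5 + 13 = 78.
Total exposure: 10 days.
Posterior: α' = 11 + 78 = 89, β' = 1 + 10 = 11.
Posterior variance = α'/β'² = 89/121.

89/121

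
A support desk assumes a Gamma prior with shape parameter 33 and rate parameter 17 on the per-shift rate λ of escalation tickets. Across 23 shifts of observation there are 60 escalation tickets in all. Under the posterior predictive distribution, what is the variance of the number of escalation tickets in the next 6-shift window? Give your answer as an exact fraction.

6417/400

Total count 60 over total exposure 23 shifts.
Gamma(α, β) with Poisson data over total exposure Σt gives posterior Gamma(α+Σx, β+Σt) = Gamma(93, 40).
The posterior predictive for a window of length T is Negative Binomial with variance T·α'·(β'+T)/β'² = 6·93·46/1600 = 6417/400.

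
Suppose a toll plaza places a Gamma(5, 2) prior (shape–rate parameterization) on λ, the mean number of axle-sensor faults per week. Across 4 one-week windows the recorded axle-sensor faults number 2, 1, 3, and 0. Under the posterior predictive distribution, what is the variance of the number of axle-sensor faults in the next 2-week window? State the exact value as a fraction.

Total count: 2 + 1 + 3 + 0 = 6.
Total exposure: 4 weeks.
By Gamma–Poisson conjugacy, the posterior is Gamma(α + Σx, β + Σt) = Gamma(5 + 6, 2 + 4) = Gamma(11, 6).
The posterior predictive for a window of length T is Negative Binomial with variance T·α'·(β'+T)/β'² = 2·11·8/36 = 44/9.

44/9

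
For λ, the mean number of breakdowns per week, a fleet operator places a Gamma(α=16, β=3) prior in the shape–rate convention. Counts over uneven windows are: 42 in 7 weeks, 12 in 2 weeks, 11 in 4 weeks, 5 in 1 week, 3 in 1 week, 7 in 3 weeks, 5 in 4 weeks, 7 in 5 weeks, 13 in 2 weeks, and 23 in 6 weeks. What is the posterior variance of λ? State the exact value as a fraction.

Total count: 42 + 12 + 11 + 5 + 3 + 7 + 5 + 7 + 13 + 23 = 128.
Total exposure: 7 + 2 + 4 + 1 + 1 + 3 + 4 + 5 + 2 + 6 = 35 weeks.
The Gamma prior is conjugate for the Poisson rate, so λ | data ~ Gamma(16+128, 3+35) = Gamma(144, 38).
Posterior variance = α'/β'² = 144/1444 = 36/361.

36/361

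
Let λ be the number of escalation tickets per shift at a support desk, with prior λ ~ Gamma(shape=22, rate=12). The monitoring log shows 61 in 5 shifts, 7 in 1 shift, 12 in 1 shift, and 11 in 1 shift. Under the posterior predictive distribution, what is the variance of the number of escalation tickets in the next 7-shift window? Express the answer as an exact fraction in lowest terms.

21357/400

Total count: 61 + 7 + 12 + 11 = 91.
Total exposure: 5 + 1 + 1 + 1 = 8 shifts.
Gamma(α, β) with Poisson data over total exposure Σt gives posterior Gamma(α+Σx, β+Σt) = Gamma(113, 20).
The posterior predictive for a window of length T is Negative Binomial with variance T·α'·(β'+T)/β'² = 7·113·27/400 = 21357/400.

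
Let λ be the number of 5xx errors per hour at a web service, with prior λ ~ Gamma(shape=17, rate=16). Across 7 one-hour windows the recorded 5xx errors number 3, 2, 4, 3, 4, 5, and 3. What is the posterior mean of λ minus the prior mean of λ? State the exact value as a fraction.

265/368

Total count: 3 + 2 + 4 + 3 + 4 + 5 + 3 = 24.
Total exposure: 7 hours.
The Gamma prior is conjugate for the Poisson rate, so λ | data ~ Gamma(17+24, 16+7) = Gamma(41, 23).
Posterior mean = 41/23 = 41/23; prior mean = 17/16 = 17/16. Difference = 41/23 − 17/16 = 265/368.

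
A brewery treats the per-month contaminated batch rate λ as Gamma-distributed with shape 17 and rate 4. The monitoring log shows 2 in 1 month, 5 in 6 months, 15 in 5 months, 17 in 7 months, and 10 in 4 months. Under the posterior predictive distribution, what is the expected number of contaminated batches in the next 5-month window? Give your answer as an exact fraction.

110/9

Total count: 2 + 5 + 15 + 17 + 10 = 49.
Total exposure: 1 + 6 + 5 + 7 + 4 = 23 months.
The Gamma prior is conjugate for the Poisson rate, so λ | data ~ Gamma(17+49, 4+23) = Gamma(66, 27).
Predictive mean over a 5-month window = T·E[λ|data] = 5·66/27 = 110/9.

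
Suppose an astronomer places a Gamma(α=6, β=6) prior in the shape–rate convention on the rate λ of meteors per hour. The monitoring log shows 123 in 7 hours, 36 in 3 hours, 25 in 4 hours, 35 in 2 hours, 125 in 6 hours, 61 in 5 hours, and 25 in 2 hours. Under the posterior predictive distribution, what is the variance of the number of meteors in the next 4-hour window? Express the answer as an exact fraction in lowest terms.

68016/1225

Total count: 123 + 36 + 25 + 35 + 125 + 61 + 25 = 430.
Total exposure: 7 + 3 + 4 + 2 + 6 + 5 + 2 = 29 hours.
Posterior: α' = 6 + 430 = 436, β' = 6 + 29 = 35.
The posterior predictive for a window of length T is Negative Binomial with variance T·α'·(β'+T)/β'² = 4·436·39/1225 = 68016/1225.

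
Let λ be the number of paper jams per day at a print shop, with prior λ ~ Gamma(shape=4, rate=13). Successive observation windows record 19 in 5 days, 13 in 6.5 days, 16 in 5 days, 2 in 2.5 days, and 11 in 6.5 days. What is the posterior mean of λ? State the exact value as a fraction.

Total count: 19 + 13 + 16 + 2 + 11 = 61.
Total exposure: 5 + 6.5 + 5 + 2.5 + 6.5 = 25.5 days.
By Gamma–Poisson conjugacy, the posterior is Gamma(α + Σx, β + Σt) = Gamma(4 + 61, 13 + 25.5) = Gamma(65, 77/2).
Posterior mean = α'/β' = 65/(77/2) = 130/77.

130/77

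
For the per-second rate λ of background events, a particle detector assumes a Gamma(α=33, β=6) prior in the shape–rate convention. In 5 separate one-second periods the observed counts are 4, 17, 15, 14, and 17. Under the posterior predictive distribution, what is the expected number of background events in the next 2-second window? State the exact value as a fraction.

Total count: 4 + 17 + 15 + 14 + 17 = 67.
Total exposure: 5 seconds.
Gamma(α, β) with Poisson data over total exposure Σt gives posterior Gamma(α+Σx, β+Σt) = Gamma(100, 11).
Predictive mean over a 2-second window = T·E[λ|data] = 2·100/11 = 200/11.

200/11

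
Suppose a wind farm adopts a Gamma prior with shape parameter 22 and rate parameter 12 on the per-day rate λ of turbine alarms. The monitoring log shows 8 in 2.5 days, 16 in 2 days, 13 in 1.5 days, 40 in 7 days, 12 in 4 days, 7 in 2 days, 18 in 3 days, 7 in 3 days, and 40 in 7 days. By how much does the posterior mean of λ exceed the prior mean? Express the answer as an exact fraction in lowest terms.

Total count: 8 + 16 + 13 + 40 + 12 + 7 + 18 + 7 + 40 = 161.
Total exposure: 2.5 + 2 + 1.5 + 7 + 4 + 2 + 3 + 3 + 7 = 32 days.
Conjugate update: add total count to the shape and total exposure to the rate, giving Gamma(183, 44).
Posterior mean = 183/44 = 183/44; prior mean = 22/12 = 11/6. Difference = 183/44 − 11/6 = 307/132.

307/132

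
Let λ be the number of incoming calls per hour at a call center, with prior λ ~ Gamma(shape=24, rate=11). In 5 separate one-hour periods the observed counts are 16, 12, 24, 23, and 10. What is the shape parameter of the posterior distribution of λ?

109

Total count: 16 + 12 + 24 + 23 + 10 = 85.
Total exposure: 5 hours.
Conjugate update: add total count to the shape and total exposure to the rate, giving Gamma(109, 16).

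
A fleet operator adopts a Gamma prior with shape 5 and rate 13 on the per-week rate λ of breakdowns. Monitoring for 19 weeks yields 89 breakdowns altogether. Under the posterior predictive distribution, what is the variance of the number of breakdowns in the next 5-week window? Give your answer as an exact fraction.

8695/512

Total count 89 over total exposure 19 weeks.
Posterior: α' = 5 + 89 = 94, β' = 13 + 19 = 32.
The posterior predictive for a window of length T is Negative Binomial with variance T·α'·(β'+T)/β'² = 5·94·37/1024 = 8695/512.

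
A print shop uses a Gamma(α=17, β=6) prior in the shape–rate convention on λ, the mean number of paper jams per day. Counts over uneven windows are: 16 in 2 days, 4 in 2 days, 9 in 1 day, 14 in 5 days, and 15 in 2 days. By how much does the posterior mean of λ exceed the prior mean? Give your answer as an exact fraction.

4/3

Total count: 16 + 4 + 9 + 14 + 15 = 58.
Total exposure: 2 + 2 + 1 + 5 + 2 = 12 days.
Conjugate update: add total count to the shape and total exposure to the rate, giving Gamma(75, 18).
Posterior mean = 75/18 = 25/6; prior mean = 17/6 = 17/6. Difference = 25/6 − 17/6 = 4/3.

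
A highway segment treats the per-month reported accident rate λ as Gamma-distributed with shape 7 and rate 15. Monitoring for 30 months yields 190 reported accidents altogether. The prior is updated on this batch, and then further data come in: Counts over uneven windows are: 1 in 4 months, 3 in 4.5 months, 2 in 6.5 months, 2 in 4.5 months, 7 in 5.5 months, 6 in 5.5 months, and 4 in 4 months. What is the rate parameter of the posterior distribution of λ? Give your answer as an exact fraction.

Total count 190 over total exposure 30 months.
After the first batch: Gamma(7 + 190, 15 + 30) = Gamma(197, 45).
Total count: 1 + 3 + 2 + 2 + 7 + 6 + 4 = 25.
Total exposure: 4 + 4.5 + 6.5 + 4.5 + 5.5 + 5.5 + 4 = 34.5 months.
After the second batch: Gamma(197 + 25, 45 + 34.5) = Gamma(222, 159/2).

159/2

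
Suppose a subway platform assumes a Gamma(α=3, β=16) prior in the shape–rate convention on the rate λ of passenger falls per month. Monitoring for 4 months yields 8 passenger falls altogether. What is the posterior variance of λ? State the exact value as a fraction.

11/400

Total count 8 over total exposure 4 months.
The Gamma prior is conjugate for the Poisson rate, so λ | data ~ Gamma(3+8, 16+4) = Gamma(11, 20).
Posterior variance = α'/β'² = 11/400.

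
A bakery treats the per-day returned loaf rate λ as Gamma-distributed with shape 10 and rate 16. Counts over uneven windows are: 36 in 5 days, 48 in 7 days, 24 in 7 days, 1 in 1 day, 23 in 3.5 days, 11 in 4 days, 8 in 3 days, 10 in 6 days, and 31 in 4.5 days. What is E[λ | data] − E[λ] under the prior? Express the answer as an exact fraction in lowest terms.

1331/456

Total count: 36 + 48 + 24 + 1 + 23 + 11 + 8 + 10 + 31 = 192.
Total exposure: 5 + 7 + 7 + 1 + 3.5 + 4 + 3 + 6 + 4.5 = 41 days.
Gamma(α, β) with Poisson data over total exposure Σt gives posterior Gamma(α+Σx, β+Σt) = Gamma(202, 57).
Posterior mean = 202/57 = 202/57; prior mean = 10/16 = 5/8. Difference = 202/57 − 5/8 = 1331/456.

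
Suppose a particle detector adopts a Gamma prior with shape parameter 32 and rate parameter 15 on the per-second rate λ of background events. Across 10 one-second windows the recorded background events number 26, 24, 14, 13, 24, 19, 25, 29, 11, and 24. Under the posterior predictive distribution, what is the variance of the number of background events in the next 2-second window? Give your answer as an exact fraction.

Total count: 26 + 24 + 14 + 13 + 24 + 19 + 25 + 29 + 11 + 24 = 209.
Total exposure: 10 seconds.
By Gamma–Poisson conjugacy, the posterior is Gamma(α + Σx, β + Σt) = Gamma(32 + 209, 15 + 10) = Gamma(241, 25).
The posterior predictive for a window of length T is Negative Binomial with variance T·α'·(β'+T)/β'² = 2·241·27/625 = 13014/625.

13014/625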